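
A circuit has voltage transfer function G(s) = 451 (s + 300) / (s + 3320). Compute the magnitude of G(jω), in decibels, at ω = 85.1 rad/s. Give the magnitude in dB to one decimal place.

32.5 dB

|j85.1 + 300| = √(85.1² + 300²) = 311.8
|j85.1 + 3320| = √(85.1² + 3320²) = 3321
|G(j85.1)| = 451 × 311.8 / 3321 = 42.347
20 log₁₀(42.347) = 32.54 dB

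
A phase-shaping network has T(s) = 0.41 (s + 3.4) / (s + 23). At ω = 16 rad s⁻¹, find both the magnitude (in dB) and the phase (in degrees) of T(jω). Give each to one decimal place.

|T| = -12.4 dB, ∠T = 43.2°

|j16 + 3.4| = √(16² + 3.4²) = 16.36
|j16 + 23| = √(16² + 23²) = 28.02
|T(j16)| = 0.41 × 16.36 / 28.02 = 0.23936
20 log₁₀(0.23936) = -12.42 dB
∠(j16 + 3.4) = arctan(16/3.4) = 78.00°
∠(j16 + 23) = arctan(16/23) = 34.82°
∠T(j16) = 78.00° − 34.82° = 43.18°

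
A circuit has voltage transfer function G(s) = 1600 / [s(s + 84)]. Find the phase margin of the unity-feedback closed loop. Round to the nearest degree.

78 deg

Gain crossover: |G(jω)| = 1 at ω ≈ 18.6 rad/sec.
∠G(j18.6) = −90° − arctan(18.6/84) ≈ -102.48°
PM = 180° + (-102.48°) = 77.52°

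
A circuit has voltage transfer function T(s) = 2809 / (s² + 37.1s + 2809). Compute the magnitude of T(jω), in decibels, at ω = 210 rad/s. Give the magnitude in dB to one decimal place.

-23.5 dB

|(j210)² + 37.1(j210) + 2809| = |-41291 + j7791| = 4.202e+04
|T(j210)| = 2809 / 4.202e+04 = 0.06685
20 log₁₀(0.06685) = -23.50 dB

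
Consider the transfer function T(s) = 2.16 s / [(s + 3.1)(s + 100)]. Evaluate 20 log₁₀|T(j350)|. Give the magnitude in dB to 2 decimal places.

|j350| = 350
|j350 + 3.1| = √(350² + 3.1²) = 350
|j350 + 100| = √(350² + 100²) = 364
|T(j350)| = 2.16 × 350 / (350 × 364) = 0.0059337
20 log₁₀(0.0059337) = -44.533 dB

-44.53 dB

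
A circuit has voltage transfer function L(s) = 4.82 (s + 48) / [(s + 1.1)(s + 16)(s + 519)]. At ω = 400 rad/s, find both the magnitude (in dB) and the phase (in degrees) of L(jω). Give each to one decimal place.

|j400 + 48| = √(400² + 48²) = 402.9
|j400 + 1.1| = √(400² + 1.1²) = 400
|j400 + 16| = √(400² + 16²) = 400.3
|j400 + 519| = √(400² + 519²) = 655.3
|L(j400)| = 4.82 × 402.9 / (400 × 400.3 × 655.3) = 1.8507e-05
20 log₁₀(1.8507e-05) = -94.65 dB
∠(j400 + 48) = arctan(400/48) = 83.16°
∠(j400 + 1.1) = arctan(400/1.1) = 89.84°
∠(j400 + 16) = arctan(400/16) = 87.71°
∠(j400 + 519) = arctan(400/519) = 37.62°
∠L(j400) = 83.16° − (89.84° + 87.71° + 37.62°) = -132.02°

|L| = -94.7 dB, ∠L = -132.0°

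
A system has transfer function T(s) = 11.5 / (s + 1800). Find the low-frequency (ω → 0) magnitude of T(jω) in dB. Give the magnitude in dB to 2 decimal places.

-43.89 dB

T(0) = 11.5 / 1800 = 0.0063889
20 log₁₀(0.0063889) = -43.891 dB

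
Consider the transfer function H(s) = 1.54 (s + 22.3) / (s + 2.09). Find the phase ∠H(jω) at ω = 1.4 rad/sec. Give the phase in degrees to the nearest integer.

∠(j1.4 + 22.3) = arctan(1.4/22.3) = 3.59°
∠(j1.4 + 2.09) = arctan(1.4/2.09) = 33.82°
∠H(j1.4) = 3.59° − 33.82° = -30.22°

-30°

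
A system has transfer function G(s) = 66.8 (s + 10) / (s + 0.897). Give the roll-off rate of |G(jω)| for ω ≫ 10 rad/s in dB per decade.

0 dB/decade

With 1 zero and 1 pole, the high-frequency asymptotic slope is 20 × (1 − 1) = 0 dB/decade.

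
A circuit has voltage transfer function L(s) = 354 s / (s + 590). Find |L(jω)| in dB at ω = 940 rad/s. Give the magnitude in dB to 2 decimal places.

|j940| = 940
|j940 + 590| = √(940² + 590²) = 1110
|L(j940)| = 354 × 940 / 1110 = 299.83
20 log₁₀(299.83) = 49.538 dB

49.54 dB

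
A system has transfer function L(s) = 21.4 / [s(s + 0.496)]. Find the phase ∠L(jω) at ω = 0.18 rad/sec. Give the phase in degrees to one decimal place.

-109.9°

∠(j0.18 + 0.496) = arctan(0.18/0.496) = 19.95°
∠(j0.18) = 90.00°
∠L(j0.18) = − (19.95° + 90.00°) = -109.95°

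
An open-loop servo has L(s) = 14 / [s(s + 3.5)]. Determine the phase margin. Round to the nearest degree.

49°

Gain crossover: |L(jω)| = 1 at ω ≈ 3.03 rad s⁻¹.
∠L(j3.03) = −90° − arctan(3.03/3.5) ≈ -130.85°
PM = 180° + (-130.85°) = 49.15°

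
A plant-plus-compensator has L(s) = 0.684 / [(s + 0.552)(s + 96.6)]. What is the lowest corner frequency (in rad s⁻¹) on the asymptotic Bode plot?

Break frequencies occur at each pole and zero magnitude: 0.552 rad s⁻¹, 96.6 rad s⁻¹.
The lowest is 0.552 rad s⁻¹.

0.552 rad s⁻¹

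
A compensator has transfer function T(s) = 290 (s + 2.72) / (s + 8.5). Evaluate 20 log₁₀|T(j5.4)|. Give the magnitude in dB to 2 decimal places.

|j5.4 + 2.72| = √(5.4² + 2.72²) = 6.046
|j5.4 + 8.5| = √(5.4² + 8.5²) = 10.07
|T(j5.4)| = 290 × 6.046 / 10.07 = 174.12
20 log₁₀(174.12) = 44.817 dB

44.82 dB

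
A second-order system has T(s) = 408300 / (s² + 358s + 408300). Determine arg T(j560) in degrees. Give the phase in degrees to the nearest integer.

∠[(j560)² + 358(j560) + 408300] = ∠[94700 + j2.0048e+05] = 64.72°
∠T(j560) = −64.72° = -64.72°

-65°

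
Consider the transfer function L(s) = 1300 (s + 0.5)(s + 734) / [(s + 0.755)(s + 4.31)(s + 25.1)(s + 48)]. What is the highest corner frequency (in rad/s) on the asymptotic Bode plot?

Break frequencies occur at each pole and zero magnitude: 0.5 rad/s, 0.755 rad/s, 4.31 rad/s, 25.1 rad/s, 48 rad/s, 734 rad/s.
The highest is 734 rad/s.

734 rad/s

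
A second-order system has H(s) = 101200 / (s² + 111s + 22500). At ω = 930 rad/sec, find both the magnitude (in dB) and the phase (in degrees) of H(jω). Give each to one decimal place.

|(j930)² + 111(j930) + 22500| = |-8.424e+05 + j1.0323e+05| = 8.487e+05
|H(j930)| = 101200 / 8.487e+05 = 0.11924
20 log₁₀(0.11924) = -18.47 dB
∠[(j930)² + 111(j930) + 22500] = ∠[-8.424e+05 + j1.0323e+05] = 173.01°
∠H(j930) = −173.01° = -173.01°

|H| = -18.5 dB, ∠H = -173.0°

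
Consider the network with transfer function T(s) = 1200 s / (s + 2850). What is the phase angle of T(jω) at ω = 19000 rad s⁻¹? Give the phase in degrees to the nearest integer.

9°

∠(j19000) = 90.00°
∠(j19000 + 2850) = arctan(19000/2850) = 81.47°
∠T(j19000) = 90.00° − 81.47° = 8.53°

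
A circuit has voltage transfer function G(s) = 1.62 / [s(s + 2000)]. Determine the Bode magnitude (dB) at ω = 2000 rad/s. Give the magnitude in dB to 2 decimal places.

|j2000 + 2000| = √(2000² + 2000²) = 2828
|j2000| = 2000
|G(j2000)| = 1.62 / (2828 × 2000) = 2.8638e-07
20 log₁₀(2.8638e-07) = -130.861 dB

-130.86 dB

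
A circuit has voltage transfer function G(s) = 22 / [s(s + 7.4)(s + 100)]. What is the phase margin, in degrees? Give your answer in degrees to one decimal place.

Gain crossover: |G(jω)| = 1 at ω ≈ 0.0297 rad s⁻¹.
∠G(j0.0297) = −90° − arctan(0.0297/7.4) − arctan(0.0297/100) ≈ -90.25°
PM = 180° + (-90.25°) = 89.75°

89.8°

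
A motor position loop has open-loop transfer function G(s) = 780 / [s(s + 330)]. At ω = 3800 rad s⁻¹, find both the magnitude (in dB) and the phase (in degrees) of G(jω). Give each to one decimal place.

|j3800 + 330| = √(3800² + 330²) = 3814
|j3800| = 3800
|G(j3800)| = 780 / (3814 × 3800) = 5.3814e-05
20 log₁₀(5.3814e-05) = -85.38 dB
∠(j3800 + 330) = arctan(3800/330) = 85.04°
∠(j3800) = 90.00°
∠G(j3800) = − (85.04° + 90.00°) = -175.04°

|G| = -85.4 dB, ∠G = -175.0°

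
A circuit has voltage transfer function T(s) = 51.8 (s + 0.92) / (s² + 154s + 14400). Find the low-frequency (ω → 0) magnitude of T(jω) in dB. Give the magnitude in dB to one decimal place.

T(0) = 51.8 × 0.92 / 14400 = 0.0033094
20 log₁₀(0.0033094) = -49.60 dB

-49.6 dB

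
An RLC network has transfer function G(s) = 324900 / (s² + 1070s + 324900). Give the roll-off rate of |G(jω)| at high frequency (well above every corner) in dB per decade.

-40 dB/decade

With 0 zeros and 2 poles, the high-frequency asymptotic slope is 20 × (0 − 2) = -40 dB/decade.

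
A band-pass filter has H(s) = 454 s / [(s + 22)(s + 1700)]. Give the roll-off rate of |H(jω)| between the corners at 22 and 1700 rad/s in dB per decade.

In this band the factors already past their corner are: 1 differentiator zero, pole at 22; net slope = 0 dB/decade.

0 dB/decade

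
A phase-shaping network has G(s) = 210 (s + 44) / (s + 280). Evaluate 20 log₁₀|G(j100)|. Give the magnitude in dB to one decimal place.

37.7 dB

|j100 + 44| = √(100² + 44²) = 109.3
|j100 + 280| = √(100² + 280²) = 297.3
|G(j100)| = 210 × 109.3 / 297.3 = 77.165
20 log₁₀(77.165) = 37.75 dB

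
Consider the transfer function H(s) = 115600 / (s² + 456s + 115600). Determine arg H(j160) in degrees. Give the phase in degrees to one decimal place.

-39.0°

∠[(j160)² + 456(j160) + 115600] = ∠[90000 + j72960] = 39.03°
∠H(j160) = −39.03° = -39.03°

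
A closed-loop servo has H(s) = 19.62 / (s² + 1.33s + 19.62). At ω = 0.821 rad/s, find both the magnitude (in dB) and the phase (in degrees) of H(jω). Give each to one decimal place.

|(j0.821)² + 1.33(j0.821) + 19.62| = |18.946 + j1.0919| = 18.98
|H(j0.821)| = 19.62 / 18.98 = 1.0339
20 log₁₀(1.0339) = 0.29 dB
∠[(j0.821)² + 1.33(j0.821) + 19.62] = ∠[18.946 + j1.0919] = 3.30°
∠H(j0.821) = −3.30° = -3.30°

|H| = 0.3 dB, ∠H = -3.3°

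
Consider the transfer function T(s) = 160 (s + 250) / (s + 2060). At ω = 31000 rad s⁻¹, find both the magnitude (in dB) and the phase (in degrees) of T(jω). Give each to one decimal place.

|T| = 44.1 dB, ∠T = 3.3°

|j31000 + 250| = √(31000² + 250²) = 3.1e+04
|j31000 + 2060| = √(31000² + 2060²) = 3.107e+04
|T(j31000)| = 160 × 3.1e+04 / 3.107e+04 = 159.65
20 log₁₀(159.65) = 44.06 dB
∠(j31000 + 250) = arctan(31000/250) = 89.54°
∠(j31000 + 2060) = arctan(31000/2060) = 86.20°
∠T(j31000) = 89.54° − 86.20° = 3.34°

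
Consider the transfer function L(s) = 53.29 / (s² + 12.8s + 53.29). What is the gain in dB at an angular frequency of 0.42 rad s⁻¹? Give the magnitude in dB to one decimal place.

-0.0 dB

|(j0.42)² + 12.8(j0.42) + 53.29| = |53.114 + j5.376| = 53.38
|L(j0.42)| = 53.29 / 53.38 = 0.99822
20 log₁₀(0.99822) = -0.02 dB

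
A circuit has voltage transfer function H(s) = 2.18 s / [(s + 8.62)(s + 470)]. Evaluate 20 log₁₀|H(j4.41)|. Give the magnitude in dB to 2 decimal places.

|j4.41| = 4.41
|j4.41 + 8.62| = √(4.41² + 8.62²) = 9.683
|j4.41 + 470| = √(4.41² + 470²) = 470
|H(j4.41)| = 2.18 × 4.41 / (9.683 × 470) = 0.0021125
20 log₁₀(0.0021125) = -53.504 dB

-53.50 dB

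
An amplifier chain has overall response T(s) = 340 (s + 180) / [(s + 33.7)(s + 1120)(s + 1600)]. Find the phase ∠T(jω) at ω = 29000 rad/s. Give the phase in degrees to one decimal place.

∠(j29000 + 180) = arctan(29000/180) = 89.64°
∠(j29000 + 33.7) = arctan(29000/33.7) = 89.93°
∠(j29000 + 1120) = arctan(29000/1120) = 87.79°
∠(j29000 + 1600) = arctan(29000/1600) = 86.84°
∠T(j29000) = 89.64° − (89.93° + 87.79° + 86.84°) = -174.92°

-174.9 deg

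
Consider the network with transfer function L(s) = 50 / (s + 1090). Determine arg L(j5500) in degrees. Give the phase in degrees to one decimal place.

-78.8°

∠(j5500 + 1090) = arctan(5500/1090) = 78.79°
∠L(j5500) = −78.79° = -78.79°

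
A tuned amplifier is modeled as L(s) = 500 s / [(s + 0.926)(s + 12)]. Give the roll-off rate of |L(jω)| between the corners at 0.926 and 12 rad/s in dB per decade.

0 dB/decade

In this band the factors already past their corner are: 1 differentiator zero, pole at 0.926; net slope = 0 dB/decade.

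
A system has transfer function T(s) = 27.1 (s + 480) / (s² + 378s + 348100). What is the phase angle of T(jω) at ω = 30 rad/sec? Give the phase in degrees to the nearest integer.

2 deg

∠(j30 + 480) = arctan(30/480) = 3.58°
∠[(j30)² + 378(j30) + 348100] = ∠[3.472e+05 + j11340] = 1.87°
∠T(j30) = 3.58° − 1.87° = 1.71°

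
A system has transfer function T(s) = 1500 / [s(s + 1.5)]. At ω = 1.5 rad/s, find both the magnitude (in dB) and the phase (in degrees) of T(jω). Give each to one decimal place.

|j1.5 + 1.5| = √(1.5² + 1.5²) = 2.121
|j1.5| = 1.5
|T(j1.5)| = 1500 / (2.121 × 1.5) = 471.4
20 log₁₀(471.4) = 53.47 dB
∠(j1.5 + 1.5) = arctan(1.5/1.5) = 45.00°
∠(j1.5) = 90.00°
∠T(j1.5) = − (45.00° + 90.00°) = -135.00°

|T| = 53.5 dB, ∠T = -135.0 deg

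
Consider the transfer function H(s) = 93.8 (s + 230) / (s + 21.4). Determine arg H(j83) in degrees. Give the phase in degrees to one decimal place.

-55.7°

∠(j83 + 230) = arctan(83/230) = 19.84°
∠(j83 + 21.4) = arctan(83/21.4) = 75.54°
∠H(j83) = 19.84° − 75.54° = -55.70°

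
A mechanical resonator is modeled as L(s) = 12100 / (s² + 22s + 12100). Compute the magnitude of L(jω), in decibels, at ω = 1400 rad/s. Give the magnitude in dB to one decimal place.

-44.1 dB

|(j1400)² + 22(j1400) + 12100| = |-1.9479e+06 + j30800| = 1.948e+06
|L(j1400)| = 12100 / 1.948e+06 = 0.006211
20 log₁₀(0.006211) = -44.14 dB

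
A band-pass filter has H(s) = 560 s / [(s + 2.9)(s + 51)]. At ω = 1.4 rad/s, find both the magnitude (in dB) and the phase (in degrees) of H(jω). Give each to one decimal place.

|H| = 13.6 dB, ∠H = 62.7°

|j1.4| = 1.4
|j1.4 + 2.9| = √(1.4² + 2.9²) = 3.22
|j1.4 + 51| = √(1.4² + 51²) = 51.02
|H(j1.4)| = 560 × 1.4 / (3.22 × 51.02) = 4.7719
20 log₁₀(4.7719) = 13.57 dB
∠(j1.4) = 90.00°
∠(j1.4 + 2.9) = arctan(1.4/2.9) = 25.77°
∠(j1.4 + 51) = arctan(1.4/51) = 1.57°
∠H(j1.4) = 90.00° − (25.77° + 1.57°) = 62.66°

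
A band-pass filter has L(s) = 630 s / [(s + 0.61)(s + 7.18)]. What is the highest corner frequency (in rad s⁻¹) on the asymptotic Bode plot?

Break frequencies occur at each pole and zero magnitude: 0.61 rad s⁻¹, 7.18 rad s⁻¹.
The highest is 7.18 rad s⁻¹.

7.18 rad s⁻¹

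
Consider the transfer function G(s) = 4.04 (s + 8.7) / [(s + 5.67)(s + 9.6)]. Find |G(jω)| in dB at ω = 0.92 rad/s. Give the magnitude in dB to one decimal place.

-3.9 dB

|j0.92 + 8.7| = √(0.92² + 8.7²) = 8.749
|j0.92 + 5.67| = √(0.92² + 5.67²) = 5.744
|j0.92 + 9.6| = √(0.92² + 9.6²) = 9.644
|G(j0.92)| = 4.04 × 8.749 / (5.744 × 9.644) = 0.63802
20 log₁₀(0.63802) = -3.90 dB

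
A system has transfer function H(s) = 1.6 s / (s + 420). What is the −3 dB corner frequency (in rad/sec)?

For a single-pole high-pass, the −3 dB point is at the pole: ω = 420 rad/sec.

420 rad/sec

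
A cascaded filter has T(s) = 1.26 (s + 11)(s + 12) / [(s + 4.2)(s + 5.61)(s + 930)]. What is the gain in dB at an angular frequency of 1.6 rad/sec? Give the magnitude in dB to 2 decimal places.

-43.16 dB

|j1.6 + 11| = √(1.6² + 11²) = 11.12
|j1.6 + 12| = √(1.6² + 12²) = 12.11
|j1.6 + 4.2| = √(1.6² + 4.2²) = 4.494
|j1.6 + 5.61| = √(1.6² + 5.61²) = 5.834
|j1.6 + 930| = √(1.6² + 930²) = 930
|T(j1.6)| = 1.26 × 11.12 × 12.11 / (4.494 × 5.834 × 930) = 0.0069537
20 log₁₀(0.0069537) = -43.156 dB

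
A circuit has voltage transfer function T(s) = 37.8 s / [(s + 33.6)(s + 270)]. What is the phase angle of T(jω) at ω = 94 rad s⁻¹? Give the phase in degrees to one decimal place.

0.5 deg

∠(j94) = 90.00°
∠(j94 + 33.6) = arctan(94/33.6) = 70.33°
∠(j94 + 270) = arctan(94/270) = 19.20°
∠T(j94) = 90.00° − (70.33° + 19.20°) = 0.47°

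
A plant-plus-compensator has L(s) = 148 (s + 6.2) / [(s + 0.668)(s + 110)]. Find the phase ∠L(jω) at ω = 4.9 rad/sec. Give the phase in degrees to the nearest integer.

-46°

∠(j4.9 + 6.2) = arctan(4.9/6.2) = 38.32°
∠(j4.9 + 0.668) = arctan(4.9/0.668) = 82.24°
∠(j4.9 + 110) = arctan(4.9/110) = 2.55°
∠L(j4.9) = 38.32° − (82.24° + 2.55°) = -46.47°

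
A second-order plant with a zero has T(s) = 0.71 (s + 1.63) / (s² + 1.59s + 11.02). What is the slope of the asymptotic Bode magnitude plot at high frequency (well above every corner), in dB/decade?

-20 dB/decade

With 1 zero and 2 poles, the high-frequency asymptotic slope is 20 × (1 − 2) = -20 dB/decade.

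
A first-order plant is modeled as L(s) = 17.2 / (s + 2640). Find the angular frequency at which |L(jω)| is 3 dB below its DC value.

2640 rad/s

For a single-pole low-pass, the −3 dB point is at the pole: ω = 2640 rad/s.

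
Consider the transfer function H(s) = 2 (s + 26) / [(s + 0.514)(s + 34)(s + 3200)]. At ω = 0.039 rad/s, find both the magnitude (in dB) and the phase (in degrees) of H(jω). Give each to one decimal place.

|j0.039 + 26| = √(0.039² + 26²) = 26
|j0.039 + 0.514| = √(0.039² + 0.514²) = 0.5155
|j0.039 + 34| = √(0.039² + 34²) = 34
|j0.039 + 3200| = √(0.039² + 3200²) = 3200
|H(j0.039)| = 2 × 26 / (0.5155 × 34 × 3200) = 0.00092718
20 log₁₀(0.00092718) = -60.66 dB
∠(j0.039 + 26) = arctan(0.039/26) = 0.09°
∠(j0.039 + 0.514) = arctan(0.039/0.514) = 4.34°
∠(j0.039 + 34) = arctan(0.039/34) = 0.07°
∠(j0.039 + 3200) = arctan(0.039/3200) = 0.00°
∠H(j0.039) = 0.09° − (4.34° + 0.07° + 0.00°) = -4.32°

|H| = -60.7 dB, ∠H = -4.3°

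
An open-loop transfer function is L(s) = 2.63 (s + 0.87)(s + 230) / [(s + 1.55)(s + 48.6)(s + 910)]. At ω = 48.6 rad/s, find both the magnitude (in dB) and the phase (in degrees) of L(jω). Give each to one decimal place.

|j48.6 + 0.87| = √(48.6² + 0.87²) = 48.61
|j48.6 + 230| = √(48.6² + 230²) = 235.1
|j48.6 + 1.55| = √(48.6² + 1.55²) = 48.62
|j48.6 + 48.6| = √(48.6² + 48.6²) = 68.73
|j48.6 + 910| = √(48.6² + 910²) = 911.3
|L(j48.6)| = 2.63 × 48.61 × 235.1 / (48.62 × 68.73 × 911.3) = 0.0098675
20 log₁₀(0.0098675) = -40.12 dB
∠(j48.6 + 0.87) = arctan(48.6/0.87) = 88.97°
∠(j48.6 + 230) = arctan(48.6/230) = 11.93°
∠(j48.6 + 1.55) = arctan(48.6/1.55) = 88.17°
∠(j48.6 + 48.6) = arctan(48.6/48.6) = 45.00°
∠(j48.6 + 910) = arctan(48.6/910) = 3.06°
∠L(j48.6) = 88.97° + 11.93° − (88.17° + 45.00° + 3.06°) = -35.32°

|L| = -40.1 dB, ∠L = -35.3°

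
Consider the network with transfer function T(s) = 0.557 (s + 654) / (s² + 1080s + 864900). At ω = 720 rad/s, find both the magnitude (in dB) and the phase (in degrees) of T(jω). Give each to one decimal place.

|j720 + 654| = √(720² + 654²) = 972.7
|(j720)² + 1080(j720) + 864900| = |3.465e+05 + j7.776e+05| = 8.513e+05
|T(j720)| = 0.557 × 972.7 / 8.513e+05 = 0.00063642
20 log₁₀(0.00063642) = -63.93 dB
∠(j720 + 654) = arctan(720/654) = 47.75°
∠[(j720)² + 1080(j720) + 864900] = ∠[3.465e+05 + j7.776e+05] = 65.98°
∠T(j720) = 47.75° − 65.98° = -18.23°

|T| = -63.9 dB, ∠T = -18.2°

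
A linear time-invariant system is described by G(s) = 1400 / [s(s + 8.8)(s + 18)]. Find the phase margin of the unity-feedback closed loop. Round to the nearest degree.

Gain crossover: |G(jω)| = 1 at ω ≈ 6.63 rad/s.
∠G(j6.63) = −90° − arctan(6.63/8.8) − arctan(6.63/18) ≈ -147.19°
PM = 180° + (-147.19°) = 32.81°

33°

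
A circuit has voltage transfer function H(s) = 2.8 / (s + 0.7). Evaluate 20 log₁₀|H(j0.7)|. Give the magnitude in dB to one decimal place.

9.0 dB

|j0.7 + 0.7| = √(0.7² + 0.7²) = 0.9899
|H(j0.7)| = 2.8 / 0.9899 = 2.8284
20 log₁₀(2.8284) = 9.03 dB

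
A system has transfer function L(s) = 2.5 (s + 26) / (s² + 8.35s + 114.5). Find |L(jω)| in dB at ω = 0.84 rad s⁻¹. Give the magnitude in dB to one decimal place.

|j0.84 + 26| = √(0.84² + 26²) = 26.01
|(j0.84)² + 8.35(j0.84) + 114.5| = |113.79 + j7.014| = 114
|L(j0.84)| = 2.5 × 26.01 / 114 = 0.57042
20 log₁₀(0.57042) = -4.88 dB

-4.9 dB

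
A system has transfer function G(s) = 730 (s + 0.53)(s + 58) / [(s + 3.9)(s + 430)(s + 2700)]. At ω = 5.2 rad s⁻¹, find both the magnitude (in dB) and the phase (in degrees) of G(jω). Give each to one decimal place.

|G| = -30.6 dB, ∠G = 35.4°

|j5.2 + 0.53| = √(5.2² + 0.53²) = 5.227
|j5.2 + 58| = √(5.2² + 58²) = 58.23
|j5.2 + 3.9| = √(5.2² + 3.9²) = 6.5
|j5.2 + 430| = √(5.2² + 430²) = 430
|j5.2 + 2700| = √(5.2² + 2700²) = 2700
|G(j5.2)| = 730 × 5.227 × 58.23 / (6.5 × 430 × 2700) = 0.029441
20 log₁₀(0.029441) = -30.62 dB
∠(j5.2 + 0.53) = arctan(5.2/0.53) = 84.18°
∠(j5.2 + 58) = arctan(5.2/58) = 5.12°
∠(j5.2 + 3.9) = arctan(5.2/3.9) = 53.13°
∠(j5.2 + 430) = arctan(5.2/430) = 0.69°
∠(j5.2 + 2700) = arctan(5.2/2700) = 0.11°
∠G(j5.2) = 84.18° + 5.12° − (53.13° + 0.69° + 0.11°) = 35.37°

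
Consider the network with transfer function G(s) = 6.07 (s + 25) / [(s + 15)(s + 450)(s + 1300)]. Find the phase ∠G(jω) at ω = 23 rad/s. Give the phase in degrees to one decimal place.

-18.2°

∠(j23 + 25) = arctan(23/25) = 42.61°
∠(j23 + 15) = arctan(23/15) = 56.89°
∠(j23 + 450) = arctan(23/450) = 2.93°
∠(j23 + 1300) = arctan(23/1300) = 1.01°
∠G(j23) = 42.61° − (56.89° + 2.93° + 1.01°) = -18.21°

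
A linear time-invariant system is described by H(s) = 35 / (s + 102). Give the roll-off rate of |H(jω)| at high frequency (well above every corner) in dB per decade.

With 0 zeros and 1 pole, the high-frequency asymptotic slope is 20 × (0 − 1) = -20 dB/decade.

-20 dB/decade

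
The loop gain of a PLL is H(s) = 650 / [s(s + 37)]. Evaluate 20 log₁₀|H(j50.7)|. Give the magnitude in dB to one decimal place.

|j50.7 + 37| = √(50.7² + 37²) = 62.77
|j50.7| = 50.7
|H(j50.7)| = 650 / (62.77 × 50.7) = 0.20426
20 log₁₀(0.20426) = -13.80 dB

-13.8 dB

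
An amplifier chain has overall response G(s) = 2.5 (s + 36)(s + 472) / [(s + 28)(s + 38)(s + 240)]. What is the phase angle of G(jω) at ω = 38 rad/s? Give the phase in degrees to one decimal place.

∠(j38 + 36) = arctan(38/36) = 46.55°
∠(j38 + 472) = arctan(38/472) = 4.60°
∠(j38 + 28) = arctan(38/28) = 53.62°
∠(j38 + 38) = arctan(38/38) = 45.00°
∠(j38 + 240) = arctan(38/240) = 9.00°
∠G(j38) = 46.55° + 4.60° − (53.62° + 45.00° + 9.00°) = -56.46°

-56.5 deg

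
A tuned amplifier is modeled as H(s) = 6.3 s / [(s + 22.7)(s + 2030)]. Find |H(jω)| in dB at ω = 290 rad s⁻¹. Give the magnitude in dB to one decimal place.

|j290| = 290
|j290 + 22.7| = √(290² + 22.7²) = 290.9
|j290 + 2030| = √(290² + 2030²) = 2051
|H(j290)| = 6.3 × 290 / (290.9 × 2051) = 0.0030629
20 log₁₀(0.0030629) = -50.28 dB

-50.3 dB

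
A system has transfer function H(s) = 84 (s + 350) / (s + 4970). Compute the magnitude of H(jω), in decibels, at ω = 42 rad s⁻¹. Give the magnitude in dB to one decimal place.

15.5 dB

|j42 + 350| = √(42² + 350²) = 352.5
|j42 + 4970| = √(42² + 4970²) = 4970
|H(j42)| = 84 × 352.5 / 4970 = 5.9577
20 log₁₀(5.9577) = 15.50 dB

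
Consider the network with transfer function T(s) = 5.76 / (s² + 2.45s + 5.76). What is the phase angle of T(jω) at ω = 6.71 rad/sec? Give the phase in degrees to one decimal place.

∠[(j6.71)² + 2.45(j6.71) + 5.76] = ∠[-39.264 + j16.44] = 157.28°
∠T(j6.71) = −157.28° = -157.28°

-157.3°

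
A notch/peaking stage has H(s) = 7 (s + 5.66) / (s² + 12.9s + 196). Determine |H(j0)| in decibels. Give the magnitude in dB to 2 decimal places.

H(0) = 7 × 5.66 / 196 = 0.20214
20 log₁₀(0.20214) = -13.887 dB

-13.89 dB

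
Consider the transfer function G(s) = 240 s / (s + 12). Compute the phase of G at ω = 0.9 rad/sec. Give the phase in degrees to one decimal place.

85.7°

∠(j0.9) = 90.00°
∠(j0.9 + 12) = arctan(0.9/12) = 4.29°
∠G(j0.9) = 90.00° − 4.29° = 85.71°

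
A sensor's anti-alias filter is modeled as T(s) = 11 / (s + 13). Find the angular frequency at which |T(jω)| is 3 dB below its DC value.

For a single-pole low-pass, the −3 dB point is at the pole: ω = 13 rad s⁻¹.

13 rad s⁻¹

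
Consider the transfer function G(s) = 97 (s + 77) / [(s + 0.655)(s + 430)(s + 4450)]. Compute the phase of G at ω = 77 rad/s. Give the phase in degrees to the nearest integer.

-56 deg

∠(j77 + 77) = arctan(77/77) = 45.00°
∠(j77 + 0.655) = arctan(77/0.655) = 89.51°
∠(j77 + 430) = arctan(77/430) = 10.15°
∠(j77 + 4450) = arctan(77/4450) = 0.99°
∠G(j77) = 45.00° − (89.51° + 10.15° + 0.99°) = -55.66°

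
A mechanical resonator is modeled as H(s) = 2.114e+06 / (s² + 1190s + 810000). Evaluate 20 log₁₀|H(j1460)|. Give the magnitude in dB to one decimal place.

-0.3 dB

|(j1460)² + 1190(j1460) + 810000| = |-1.3216e+06 + j1.7374e+06| = 2.183e+06
|H(j1460)| = 2.114e+06 / 2.183e+06 = 0.96842
20 log₁₀(0.96842) = -0.28 dB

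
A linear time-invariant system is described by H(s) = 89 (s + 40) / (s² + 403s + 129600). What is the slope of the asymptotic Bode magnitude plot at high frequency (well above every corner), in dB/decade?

-20 dB/decade

With 1 zero and 2 poles, the high-frequency asymptotic slope is 20 × (1 − 2) = -20 dB/decade.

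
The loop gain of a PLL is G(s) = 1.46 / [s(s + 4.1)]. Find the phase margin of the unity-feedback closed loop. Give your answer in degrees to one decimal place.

Gain crossover: |G(jω)| = 1 at ω ≈ 0.355 rad/s.
∠G(j0.355) = −90° − arctan(0.355/4.1) ≈ -94.95°
PM = 180° + (-94.95°) = 85.05°

85.1 deg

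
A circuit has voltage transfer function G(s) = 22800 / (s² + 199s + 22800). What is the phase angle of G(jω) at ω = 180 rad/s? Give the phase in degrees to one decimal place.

-105.0°

∠[(j180)² + 199(j180) + 22800] = ∠[-9600 + j35820] = 105.00°
∠G(j180) = −105.00° = -105.00°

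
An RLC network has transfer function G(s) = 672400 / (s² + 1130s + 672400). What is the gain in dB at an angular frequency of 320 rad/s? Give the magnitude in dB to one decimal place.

|(j320)² + 1130(j320) + 672400| = |5.7e+05 + j3.616e+05| = 6.75e+05
|G(j320)| = 672400 / 6.75e+05 = 0.99612
20 log₁₀(0.99612) = -0.03 dB

-0.0 dB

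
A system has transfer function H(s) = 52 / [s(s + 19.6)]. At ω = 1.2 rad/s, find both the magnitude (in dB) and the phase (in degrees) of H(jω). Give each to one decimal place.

|H| = 6.9 dB, ∠H = -93.5°

|j1.2 + 19.6| = √(1.2² + 19.6²) = 19.64
|j1.2| = 1.2
|H(j1.2)| = 52 / (19.64 × 1.2) = 2.2068
20 log₁₀(2.2068) = 6.88 dB
∠(j1.2 + 19.6) = arctan(1.2/19.6) = 3.50°
∠(j1.2) = 90.00°
∠H(j1.2) = − (3.50° + 90.00°) = -93.50°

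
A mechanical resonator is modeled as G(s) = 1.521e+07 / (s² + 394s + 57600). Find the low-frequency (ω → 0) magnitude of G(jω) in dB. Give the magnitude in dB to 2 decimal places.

G(0) = 1.521e+07 / 57600 = 264.06
20 log₁₀(264.06) = 48.434 dB

48.43 dB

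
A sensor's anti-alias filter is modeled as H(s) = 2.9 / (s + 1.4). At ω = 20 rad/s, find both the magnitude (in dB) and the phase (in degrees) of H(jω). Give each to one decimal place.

|j20 + 1.4| = √(20² + 1.4²) = 20.05
|H(j20)| = 2.9 / 20.05 = 0.14465
20 log₁₀(0.14465) = -16.79 dB
∠(j20 + 1.4) = arctan(20/1.4) = 86.00°
∠H(j20) = −86.00° = -86.00°

|H| = -16.8 dB, ∠H = -86.0°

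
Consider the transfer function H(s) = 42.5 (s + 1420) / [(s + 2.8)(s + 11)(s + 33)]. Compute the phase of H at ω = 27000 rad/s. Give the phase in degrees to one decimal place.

-182.9°

∠(j27000 + 1420) = arctan(27000/1420) = 86.99°
∠(j27000 + 2.8) = arctan(27000/2.8) = 89.99°
∠(j27000 + 11) = arctan(27000/11) = 89.98°
∠(j27000 + 33) = arctan(27000/33) = 89.93°
∠H(j27000) = 86.99° − (89.99° + 89.98° + 89.93°) = -182.91°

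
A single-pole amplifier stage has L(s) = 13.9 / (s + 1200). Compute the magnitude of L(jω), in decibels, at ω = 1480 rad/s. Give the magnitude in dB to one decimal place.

|j1480 + 1200| = √(1480² + 1200²) = 1905
|L(j1480)| = 13.9 / 1905 = 0.0072952
20 log₁₀(0.0072952) = -42.74 dB

-42.7 dB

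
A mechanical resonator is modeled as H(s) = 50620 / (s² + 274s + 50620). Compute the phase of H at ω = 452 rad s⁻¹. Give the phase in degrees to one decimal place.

-141.1 deg

∠[(j452)² + 274(j452) + 50620] = ∠[-1.5368e+05 + j1.2385e+05] = 141.14°
∠H(j452) = −141.14° = -141.14°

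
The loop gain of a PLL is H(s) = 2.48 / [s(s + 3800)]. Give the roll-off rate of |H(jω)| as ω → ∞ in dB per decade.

With 0 zeros and 2 poles, the high-frequency asymptotic slope is 20 × (0 − 2) = -40 dB/decade.

-40 dB/decade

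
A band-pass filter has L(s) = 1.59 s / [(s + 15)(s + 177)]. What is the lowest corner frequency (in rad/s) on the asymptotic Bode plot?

Break frequencies occur at each pole and zero magnitude: 15 rad/s, 177 rad/s.
The lowest is 15 rad/s.

15 rad/s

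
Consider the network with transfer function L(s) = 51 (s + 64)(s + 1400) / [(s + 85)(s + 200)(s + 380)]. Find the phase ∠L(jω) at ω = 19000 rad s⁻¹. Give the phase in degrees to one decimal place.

∠(j19000 + 64) = arctan(19000/64) = 89.81°
∠(j19000 + 1400) = arctan(19000/1400) = 85.79°
∠(j19000 + 85) = arctan(19000/85) = 89.74°
∠(j19000 + 200) = arctan(19000/200) = 89.40°
∠(j19000 + 380) = arctan(19000/380) = 88.85°
∠L(j19000) = 89.81° + 85.79° − (89.74° + 89.40° + 88.85°) = -92.40°

-92.4°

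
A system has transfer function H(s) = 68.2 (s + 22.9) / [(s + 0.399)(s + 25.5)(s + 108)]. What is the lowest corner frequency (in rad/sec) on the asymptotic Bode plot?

Break frequencies occur at each pole and zero magnitude: 0.399 rad/sec, 22.9 rad/sec, 25.5 rad/sec, 108 rad/sec.
The lowest is 0.399 rad/sec.

0.399 rad/sec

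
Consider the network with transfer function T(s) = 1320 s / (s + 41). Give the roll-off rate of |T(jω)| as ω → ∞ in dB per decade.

With 1 zero and 1 pole, the high-frequency asymptotic slope is 20 × (1 − 1) = 0 dB/decade.

0 dB/decade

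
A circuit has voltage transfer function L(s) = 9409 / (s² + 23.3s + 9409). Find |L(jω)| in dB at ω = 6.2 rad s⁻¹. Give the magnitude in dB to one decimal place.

0.0 dB

|(j6.2)² + 23.3(j6.2) + 9409| = |9370.6 + j144.46| = 9372
|L(j6.2)| = 9409 / 9372 = 1.004
20 log₁₀(1.004) = 0.03 dB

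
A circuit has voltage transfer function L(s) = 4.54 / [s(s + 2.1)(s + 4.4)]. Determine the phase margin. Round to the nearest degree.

Gain crossover: |L(jω)| = 1 at ω ≈ 0.476 rad/sec.
∠L(j0.476) = −90° − arctan(0.476/2.1) − arctan(0.476/4.4) ≈ -108.96°
PM = 180° + (-108.96°) = 71.04°

71°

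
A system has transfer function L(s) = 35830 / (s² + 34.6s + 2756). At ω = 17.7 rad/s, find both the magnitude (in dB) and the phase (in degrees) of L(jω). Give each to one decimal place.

|L| = 23.1 dB, ∠L = -14.1°

|(j17.7)² + 34.6(j17.7) + 2756| = |2442.7 + j612.42| = 2518
|L(j17.7)| = 35830 / 2518 = 14.228
20 log₁₀(14.228) = 23.06 dB
∠[(j17.7)² + 34.6(j17.7) + 2756] = ∠[2442.7 + j612.42] = 14.07°
∠L(j17.7) = −14.07° = -14.07°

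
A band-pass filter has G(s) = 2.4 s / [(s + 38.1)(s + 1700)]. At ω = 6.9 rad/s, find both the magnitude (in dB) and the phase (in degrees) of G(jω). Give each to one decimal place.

|j6.9| = 6.9
|j6.9 + 38.1| = √(6.9² + 38.1²) = 38.72
|j6.9 + 1700| = √(6.9² + 1700²) = 1700
|G(j6.9)| = 2.4 × 6.9 / (38.72 × 1700) = 0.00025158
20 log₁₀(0.00025158) = -71.99 dB
∠(j6.9) = 90.00°
∠(j6.9 + 38.1) = arctan(6.9/38.1) = 10.27°
∠(j6.9 + 1700) = arctan(6.9/1700) = 0.23°
∠G(j6.9) = 90.00° − (10.27° + 0.23°) = 79.50°

|G| = -72.0 dB, ∠G = 79.5°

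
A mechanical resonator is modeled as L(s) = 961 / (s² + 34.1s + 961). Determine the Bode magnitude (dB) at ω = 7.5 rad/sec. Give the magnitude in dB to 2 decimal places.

0.19 dB

|(j7.5)² + 34.1(j7.5) + 961| = |904.75 + j255.75| = 940.2
|L(j7.5)| = 961 / 940.2 = 1.0221
20 log₁₀(1.0221) = 0.190 dB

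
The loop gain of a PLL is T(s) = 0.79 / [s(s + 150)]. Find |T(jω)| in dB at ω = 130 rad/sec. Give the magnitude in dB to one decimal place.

-90.3 dB

|j130 + 150| = √(130² + 150²) = 198.5
|j130| = 130
|T(j130)| = 0.79 / (198.5 × 130) = 3.0615e-05
20 log₁₀(3.0615e-05) = -90.28 dB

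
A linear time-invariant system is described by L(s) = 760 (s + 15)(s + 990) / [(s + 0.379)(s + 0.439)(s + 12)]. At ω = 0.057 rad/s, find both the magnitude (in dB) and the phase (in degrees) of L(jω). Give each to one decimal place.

|L| = 134.9 dB, ∠L = -16.0°

|j0.057 + 15| = √(0.057² + 15²) = 15
|j0.057 + 990| = √(0.057² + 990²) = 990
|j0.057 + 0.379| = √(0.057² + 0.379²) = 0.3833
|j0.057 + 0.439| = √(0.057² + 0.439²) = 0.4427
|j0.057 + 12| = √(0.057² + 12²) = 12
|L(j0.057)| = 760 × 15 × 990 / (0.3833 × 0.4427 × 12) = 5.5433e+06
20 log₁₀(5.5433e+06) = 134.88 dB
∠(j0.057 + 15) = arctan(0.057/15) = 0.22°
∠(j0.057 + 990) = arctan(0.057/990) = 0.00°
∠(j0.057 + 0.379) = arctan(0.057/0.379) = 8.55°
∠(j0.057 + 0.439) = arctan(0.057/0.439) = 7.40°
∠(j0.057 + 12) = arctan(0.057/12) = 0.27°
∠L(j0.057) = 0.22° + 0.00° − (8.55° + 7.40° + 0.27°) = -16.00°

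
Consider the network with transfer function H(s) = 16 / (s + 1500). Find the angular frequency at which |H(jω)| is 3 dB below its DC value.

For a single-pole low-pass, the −3 dB point is at the pole: ω = 1500 rad/s.

1500 rad/s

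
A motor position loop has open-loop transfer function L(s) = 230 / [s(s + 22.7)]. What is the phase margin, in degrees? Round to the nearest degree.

Gain crossover: |L(jω)| = 1 at ω ≈ 9.37 rad/s.
∠L(j9.37) = −90° − arctan(9.37/22.7) ≈ -112.42°
PM = 180° + (-112.42°) = 67.58°

68°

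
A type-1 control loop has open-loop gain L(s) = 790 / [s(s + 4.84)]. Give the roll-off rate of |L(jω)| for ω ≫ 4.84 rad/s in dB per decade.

With 0 zeros and 2 poles, the high-frequency asymptotic slope is 20 × (0 − 2) = -40 dB/decade.

-40 dB/decade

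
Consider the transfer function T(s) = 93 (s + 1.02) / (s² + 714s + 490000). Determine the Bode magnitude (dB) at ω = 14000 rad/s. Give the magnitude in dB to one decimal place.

|j14000 + 1.02| = √(14000² + 1.02²) = 1.4e+04
|(j14000)² + 714(j14000) + 490000| = |-1.9551e+08 + j9.996e+06| = 1.958e+08
|T(j14000)| = 93 × 1.4e+04 / 1.958e+08 = 0.0066508
20 log₁₀(0.0066508) = -43.54 dB

-43.5 dB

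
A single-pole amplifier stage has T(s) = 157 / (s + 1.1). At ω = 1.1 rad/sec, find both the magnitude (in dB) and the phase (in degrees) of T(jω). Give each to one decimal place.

|T| = 40.1 dB, ∠T = -45.0 deg

|j1.1 + 1.1| = √(1.1² + 1.1²) = 1.556
|T(j1.1)| = 157 / 1.556 = 100.92
20 log₁₀(100.92) = 40.08 dB
∠(j1.1 + 1.1) = arctan(1.1/1.1) = 45.00°
∠T(j1.1) = −45.00° = -45.00°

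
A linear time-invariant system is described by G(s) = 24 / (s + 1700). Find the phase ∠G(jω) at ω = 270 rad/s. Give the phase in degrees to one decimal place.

-9.0°

∠(j270 + 1700) = arctan(270/1700) = 9.02°
∠G(j270) = −9.02° = -9.02°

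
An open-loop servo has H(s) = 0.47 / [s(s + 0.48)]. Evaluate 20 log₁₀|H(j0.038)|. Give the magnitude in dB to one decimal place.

28.2 dB

|j0.038 + 0.48| = √(0.038² + 0.48²) = 0.4815
|j0.038| = 0.038
|H(j0.038)| = 0.47 / (0.4815 × 0.038) = 25.687
20 log₁₀(25.687) = 28.19 dB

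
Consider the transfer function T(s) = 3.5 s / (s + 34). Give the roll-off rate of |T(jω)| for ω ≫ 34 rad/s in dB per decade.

With 1 zero and 1 pole, the high-frequency asymptotic slope is 20 × (1 − 1) = 0 dB/decade.

0 dB/decade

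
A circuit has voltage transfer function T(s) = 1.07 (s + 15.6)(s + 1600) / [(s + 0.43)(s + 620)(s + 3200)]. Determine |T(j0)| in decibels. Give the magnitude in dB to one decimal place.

T(0) = 1.07 × 15.6 × 1600 / (0.43 × 620 × 3200) = 0.031305
20 log₁₀(0.031305) = -30.09 dB

-30.1 dB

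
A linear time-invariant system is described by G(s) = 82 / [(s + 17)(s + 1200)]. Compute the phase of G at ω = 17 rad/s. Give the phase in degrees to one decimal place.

-45.8°

∠(j17 + 17) = arctan(17/17) = 45.00°
∠(j17 + 1200) = arctan(17/1200) = 0.81°
∠G(j17) = − (45.00° + 0.81°) = -45.81°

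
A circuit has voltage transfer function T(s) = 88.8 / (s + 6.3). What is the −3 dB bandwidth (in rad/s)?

For a single-pole low-pass, the −3 dB point is at the pole: ω = 6.3 rad/s.

6.3 rad/s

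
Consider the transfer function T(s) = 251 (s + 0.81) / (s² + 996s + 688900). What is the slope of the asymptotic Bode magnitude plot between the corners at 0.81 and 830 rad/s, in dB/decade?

20 dB/decade

In this band the factors already past their corner are: zero at 0.81; net slope = 20 dB/decade.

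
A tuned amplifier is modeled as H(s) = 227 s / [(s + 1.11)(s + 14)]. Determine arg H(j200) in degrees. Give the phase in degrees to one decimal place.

-85.7 deg

∠(j200) = 90.00°
∠(j200 + 1.11) = arctan(200/1.11) = 89.68°
∠(j200 + 14) = arctan(200/14) = 86.00°
∠H(j200) = 90.00° − (89.68° + 86.00°) = -85.68°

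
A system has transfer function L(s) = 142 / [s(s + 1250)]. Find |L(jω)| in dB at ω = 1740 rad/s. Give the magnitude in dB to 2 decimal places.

|j1740 + 1250| = √(1740² + 1250²) = 2142
|j1740| = 1740
|L(j1740)| = 142 / (2142 × 1740) = 3.8091e-05
20 log₁₀(3.8091e-05) = -88.383 dB

-88.38 dB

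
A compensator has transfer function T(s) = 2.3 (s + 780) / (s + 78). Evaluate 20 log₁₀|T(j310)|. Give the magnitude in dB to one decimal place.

15.6 dB

|j310 + 780| = √(310² + 780²) = 839.3
|j310 + 78| = √(310² + 78²) = 319.7
|T(j310)| = 2.3 × 839.3 / 319.7 = 6.0392
20 log₁₀(6.0392) = 15.62 dB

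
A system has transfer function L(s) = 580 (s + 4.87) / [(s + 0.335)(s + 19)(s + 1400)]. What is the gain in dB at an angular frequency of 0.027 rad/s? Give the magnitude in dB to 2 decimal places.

|j0.027 + 4.87| = √(0.027² + 4.87²) = 4.87
|j0.027 + 0.335| = √(0.027² + 0.335²) = 0.3361
|j0.027 + 19| = √(0.027² + 19²) = 19
|j0.027 + 1400| = √(0.027² + 1400²) = 1400
|L(j0.027)| = 580 × 4.87 / (0.3361 × 19 × 1400) = 0.31596
20 log₁₀(0.31596) = -10.007 dB

-10.01 dB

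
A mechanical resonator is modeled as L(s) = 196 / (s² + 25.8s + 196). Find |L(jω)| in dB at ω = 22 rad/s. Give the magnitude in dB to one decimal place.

|(j22)² + 25.8(j22) + 196| = |-288 + j567.6| = 636.5
|L(j22)| = 196 / 636.5 = 0.30794
20 log₁₀(0.30794) = -10.23 dB

-10.2 dB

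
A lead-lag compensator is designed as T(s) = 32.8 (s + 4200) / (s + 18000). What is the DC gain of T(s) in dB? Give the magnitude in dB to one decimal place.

17.7 dB

T(0) = 32.8 × 4200 / 18000 = 7.6533
20 log₁₀(7.6533) = 17.68 dB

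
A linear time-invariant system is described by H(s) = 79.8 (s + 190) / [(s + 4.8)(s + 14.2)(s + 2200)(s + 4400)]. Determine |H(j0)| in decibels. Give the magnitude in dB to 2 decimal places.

-92.77 dB

H(0) = 79.8 × 190 / (4.8 × 14.2 × 2200 × 4400) = 2.298e-05
20 log₁₀(2.298e-05) = -92.773 dB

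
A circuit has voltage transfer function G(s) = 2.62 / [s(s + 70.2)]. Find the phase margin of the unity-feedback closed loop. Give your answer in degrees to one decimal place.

Gain crossover: |G(jω)| = 1 at ω ≈ 0.0373 rad/s.
∠G(j0.0373) = −90° − arctan(0.0373/70.2) ≈ -90.03°
PM = 180° + (-90.03°) = 89.97°

90.0°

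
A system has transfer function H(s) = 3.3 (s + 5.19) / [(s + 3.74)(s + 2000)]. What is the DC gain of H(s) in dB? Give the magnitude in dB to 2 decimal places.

-52.80 dB

H(0) = 3.3 × 5.19 / (3.74 × 2000) = 0.0022897
20 log₁₀(0.0022897) = -52.804 dB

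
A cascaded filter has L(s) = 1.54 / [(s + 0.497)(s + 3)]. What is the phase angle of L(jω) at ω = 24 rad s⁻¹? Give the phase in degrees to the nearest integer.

∠(j24 + 0.497) = arctan(24/0.497) = 88.81°
∠(j24 + 3) = arctan(24/3) = 82.87°
∠L(j24) = − (88.81° + 82.87°) = -171.69°

-172 deg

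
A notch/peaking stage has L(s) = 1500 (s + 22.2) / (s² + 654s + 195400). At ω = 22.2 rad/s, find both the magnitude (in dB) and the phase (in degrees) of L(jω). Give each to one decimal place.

|L| = -12.4 dB, ∠L = 40.7°

|j22.2 + 22.2| = √(22.2² + 22.2²) = 31.4
|(j22.2)² + 654(j22.2) + 195400| = |1.9491e+05 + j14519| = 1.954e+05
|L(j22.2)| = 1500 × 31.4 / 1.954e+05 = 0.24095
20 log₁₀(0.24095) = -12.36 dB
∠(j22.2 + 22.2) = arctan(22.2/22.2) = 45.00°
∠[(j22.2)² + 654(j22.2) + 195400] = ∠[1.9491e+05 + j14519] = 4.26°
∠L(j22.2) = 45.00° − 4.26° = 40.74°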